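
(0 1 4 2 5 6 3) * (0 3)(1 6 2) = (0 6)(1 4)(2 5)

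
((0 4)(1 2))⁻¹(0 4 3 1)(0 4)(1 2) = (0 3 2 4)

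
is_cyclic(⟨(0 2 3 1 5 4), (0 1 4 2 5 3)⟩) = no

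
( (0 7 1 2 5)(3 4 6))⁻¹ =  (0 5 2 1 7)(3 6 4)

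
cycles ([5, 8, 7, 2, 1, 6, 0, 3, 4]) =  (0 5 6)(1 8 4)(2 7 3)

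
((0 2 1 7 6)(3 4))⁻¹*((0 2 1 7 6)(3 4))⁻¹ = (0 7 2 6 1)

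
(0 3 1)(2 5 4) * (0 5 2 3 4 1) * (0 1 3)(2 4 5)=(0 5 3 1 2 4)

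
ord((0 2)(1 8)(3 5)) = 2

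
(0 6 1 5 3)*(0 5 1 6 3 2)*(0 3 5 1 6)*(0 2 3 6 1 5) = (2 6)(3 5)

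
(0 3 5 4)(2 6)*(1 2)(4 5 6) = (0 3 6 1 2 4)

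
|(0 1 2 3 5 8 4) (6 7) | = 14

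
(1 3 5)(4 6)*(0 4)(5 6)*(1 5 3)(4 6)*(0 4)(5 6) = (0 5 6 4 3)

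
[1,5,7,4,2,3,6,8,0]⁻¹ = [8,0,4,5,3,1,6,2,7]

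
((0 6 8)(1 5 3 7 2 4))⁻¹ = (0 8 6)(1 4 2 7 3 5)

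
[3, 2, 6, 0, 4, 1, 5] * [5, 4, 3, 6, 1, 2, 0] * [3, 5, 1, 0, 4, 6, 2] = [2, 0, 3, 6, 5, 4, 1]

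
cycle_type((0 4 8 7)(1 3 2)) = 3.4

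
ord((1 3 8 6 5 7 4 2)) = 8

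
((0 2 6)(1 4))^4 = (0 2 6)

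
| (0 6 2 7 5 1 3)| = 7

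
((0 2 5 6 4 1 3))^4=(0 4 2 1 5 3 6)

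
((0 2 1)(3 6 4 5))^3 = (3 5 4 6)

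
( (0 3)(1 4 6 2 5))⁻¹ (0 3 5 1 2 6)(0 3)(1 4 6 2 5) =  (0 1 4 5 2 3)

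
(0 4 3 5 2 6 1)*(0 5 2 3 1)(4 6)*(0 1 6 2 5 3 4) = (0 2)(1 3 5 4 6)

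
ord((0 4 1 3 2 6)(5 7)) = 6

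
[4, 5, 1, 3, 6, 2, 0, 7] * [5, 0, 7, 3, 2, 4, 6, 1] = [2, 4, 0, 3, 6, 7, 5, 1]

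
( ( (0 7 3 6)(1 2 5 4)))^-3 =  (0 7 3 6)(1 2 5 4)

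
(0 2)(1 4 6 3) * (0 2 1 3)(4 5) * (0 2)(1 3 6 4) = (0 3 6 2)(1 5)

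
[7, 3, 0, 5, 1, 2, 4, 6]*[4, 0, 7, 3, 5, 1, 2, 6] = [6, 3, 4, 1, 0, 7, 5, 2]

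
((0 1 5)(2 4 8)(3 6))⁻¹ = (0 5 1)(2 8 4)(3 6)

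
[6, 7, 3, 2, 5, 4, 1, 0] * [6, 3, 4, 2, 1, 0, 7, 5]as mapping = [0→7, 1→5, 2→2, 3→4, 4→0, 5→1, 6→3, 7→6]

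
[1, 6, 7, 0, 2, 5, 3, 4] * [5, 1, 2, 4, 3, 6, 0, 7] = [1, 0, 7, 5, 2, 6, 4, 3]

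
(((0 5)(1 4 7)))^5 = (0 5)(1 7 4)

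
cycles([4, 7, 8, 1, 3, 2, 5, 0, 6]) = (0 4 3 1 7)(2 8 6 5)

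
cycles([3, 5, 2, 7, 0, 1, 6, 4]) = (0 3 7 4)(1 5)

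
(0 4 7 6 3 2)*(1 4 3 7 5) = (0 3 2)(1 4 5)(6 7)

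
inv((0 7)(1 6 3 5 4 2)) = (0 7)(1 2 4 5 3 6)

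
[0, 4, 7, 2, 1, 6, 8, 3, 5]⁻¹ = [0, 4, 3, 7, 1, 8, 5, 2, 6]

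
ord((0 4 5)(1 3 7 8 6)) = 15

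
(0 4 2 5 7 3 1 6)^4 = (0 7)(1 2)(3 4)(5 6)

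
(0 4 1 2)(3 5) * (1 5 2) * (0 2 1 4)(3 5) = (1 4 3)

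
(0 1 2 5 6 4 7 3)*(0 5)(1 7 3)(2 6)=(0 7 1 6 4 3 5 2)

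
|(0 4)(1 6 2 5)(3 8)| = 4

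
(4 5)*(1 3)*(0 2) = (0 2)(1 3)(4 5)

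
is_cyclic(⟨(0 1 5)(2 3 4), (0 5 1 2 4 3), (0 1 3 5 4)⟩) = no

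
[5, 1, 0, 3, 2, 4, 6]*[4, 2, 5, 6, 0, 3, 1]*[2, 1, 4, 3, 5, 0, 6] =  [3, 4, 5, 6, 0, 2, 1] 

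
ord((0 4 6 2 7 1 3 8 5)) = 9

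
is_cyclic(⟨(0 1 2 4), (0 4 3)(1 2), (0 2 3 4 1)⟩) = no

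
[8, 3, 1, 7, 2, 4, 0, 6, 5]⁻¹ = [6, 2, 4, 1, 5, 8, 7, 3, 0]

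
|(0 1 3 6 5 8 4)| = 7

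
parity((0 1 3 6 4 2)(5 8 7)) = odd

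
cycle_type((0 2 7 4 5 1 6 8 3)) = 9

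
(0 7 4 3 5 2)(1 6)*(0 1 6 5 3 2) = (0 7 4 2 1 5)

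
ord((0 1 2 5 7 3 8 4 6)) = 9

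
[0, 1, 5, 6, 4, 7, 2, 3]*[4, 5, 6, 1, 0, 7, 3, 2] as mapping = [0→4, 1→5, 2→7, 3→3, 4→0, 5→2, 6→6, 7→1] 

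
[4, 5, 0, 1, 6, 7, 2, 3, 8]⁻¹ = [2, 3, 6, 7, 0, 1, 4, 5, 8]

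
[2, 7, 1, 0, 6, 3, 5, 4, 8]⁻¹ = [3, 2, 0, 5, 7, 6, 4, 1, 8]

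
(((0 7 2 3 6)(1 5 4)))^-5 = (1 5 4)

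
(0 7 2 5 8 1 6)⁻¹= (0 6 1 8 5 2 7)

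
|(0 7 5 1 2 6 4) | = 7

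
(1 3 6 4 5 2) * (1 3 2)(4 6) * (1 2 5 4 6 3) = (1 5 2)(3 6)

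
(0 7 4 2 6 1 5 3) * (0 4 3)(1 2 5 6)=(0 7 3 4 5)(1 6 2)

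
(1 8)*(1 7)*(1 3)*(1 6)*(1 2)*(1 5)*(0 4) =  (0 4)(1 8 7 3 6 2 5)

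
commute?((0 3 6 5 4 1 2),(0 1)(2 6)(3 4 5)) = no:(0 3 6 5 4 1 2) * (0 1)(2 6)(3 4 5) = (0 4)(1 6 3 2),(0 1)(2 6)(3 4 5) * (0 3 6 5 4 1 2) = (0 2 5 6)(1 3)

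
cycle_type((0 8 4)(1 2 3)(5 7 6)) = 3^3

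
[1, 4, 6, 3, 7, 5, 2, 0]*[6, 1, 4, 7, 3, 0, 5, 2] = [1, 3, 5, 7, 2, 0, 4, 6]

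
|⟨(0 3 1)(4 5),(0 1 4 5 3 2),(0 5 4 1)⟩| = 720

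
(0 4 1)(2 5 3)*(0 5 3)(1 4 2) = (0 2 3 1 5)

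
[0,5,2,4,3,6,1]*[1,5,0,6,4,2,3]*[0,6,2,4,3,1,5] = [6,2,0,3,5,4,1]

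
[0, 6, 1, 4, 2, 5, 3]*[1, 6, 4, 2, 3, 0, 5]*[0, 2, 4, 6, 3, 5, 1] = [2, 5, 1, 6, 3, 0, 4]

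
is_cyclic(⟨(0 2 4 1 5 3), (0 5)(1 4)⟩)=no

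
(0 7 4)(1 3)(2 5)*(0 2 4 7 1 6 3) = (0 1)(2 5 4)(3 6)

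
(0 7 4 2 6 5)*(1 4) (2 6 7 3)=(0 3 2 7 1 4 6 5) 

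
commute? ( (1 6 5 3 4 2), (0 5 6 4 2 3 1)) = no: (1 6 5 3 4 2) * (0 5 6 4 2 3 1) = (0 5 1 4 3 2), (0 5 6 4 2 3 1) * (1 6 5 3 4 2) = (0 3 6 2 4 1)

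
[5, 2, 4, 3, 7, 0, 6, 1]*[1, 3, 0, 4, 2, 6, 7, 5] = [6, 0, 2, 4, 5, 1, 7, 3]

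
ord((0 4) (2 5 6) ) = 6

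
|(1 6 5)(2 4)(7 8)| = 6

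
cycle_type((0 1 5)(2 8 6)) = 3^2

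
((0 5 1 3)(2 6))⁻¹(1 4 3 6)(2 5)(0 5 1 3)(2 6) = (0 2 3 4)(1 6)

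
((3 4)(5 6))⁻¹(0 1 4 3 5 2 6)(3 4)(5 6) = (0 1 3 4 6 2 5)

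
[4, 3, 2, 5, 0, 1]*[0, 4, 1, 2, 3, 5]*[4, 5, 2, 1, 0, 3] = [1, 2, 5, 3, 4, 0]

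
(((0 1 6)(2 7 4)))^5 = (0 6 1)(2 4 7)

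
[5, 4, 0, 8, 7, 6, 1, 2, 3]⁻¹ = [2, 6, 7, 8, 1, 0, 5, 4, 3]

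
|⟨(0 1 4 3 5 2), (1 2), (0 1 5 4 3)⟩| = 720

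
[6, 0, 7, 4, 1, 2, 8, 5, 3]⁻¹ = [1, 4, 5, 8, 3, 7, 0, 2, 6]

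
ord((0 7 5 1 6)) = 5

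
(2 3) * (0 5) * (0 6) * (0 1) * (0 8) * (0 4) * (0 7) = (0 5 6 1 8 4 7)(2 3)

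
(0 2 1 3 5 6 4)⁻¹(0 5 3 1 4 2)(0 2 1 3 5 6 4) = (0 1 2 6 5 3)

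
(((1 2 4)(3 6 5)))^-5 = (1 2 4)(3 6 5)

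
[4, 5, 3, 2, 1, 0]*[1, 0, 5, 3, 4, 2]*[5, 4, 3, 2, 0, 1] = [0, 3, 2, 1, 5, 4]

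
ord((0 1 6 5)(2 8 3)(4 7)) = 12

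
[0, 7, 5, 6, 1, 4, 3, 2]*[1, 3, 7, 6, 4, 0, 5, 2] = [1, 2, 0, 5, 3, 4, 6, 7]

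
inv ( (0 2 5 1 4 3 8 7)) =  (0 7 8 3 4 1 5 2)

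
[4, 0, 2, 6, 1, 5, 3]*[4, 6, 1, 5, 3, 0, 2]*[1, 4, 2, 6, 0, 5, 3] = [6, 0, 4, 2, 3, 1, 5]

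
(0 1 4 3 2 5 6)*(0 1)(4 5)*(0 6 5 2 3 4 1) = (0 6)(1 2)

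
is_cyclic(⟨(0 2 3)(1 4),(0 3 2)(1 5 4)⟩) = no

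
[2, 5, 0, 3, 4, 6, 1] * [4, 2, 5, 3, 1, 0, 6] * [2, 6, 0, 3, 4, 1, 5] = [1, 2, 4, 3, 6, 5, 0]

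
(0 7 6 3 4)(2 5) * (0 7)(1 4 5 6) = (1 4 7)(2 6 3 5)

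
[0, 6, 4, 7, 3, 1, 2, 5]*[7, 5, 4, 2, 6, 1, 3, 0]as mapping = [0→7, 1→3, 2→6, 3→0, 4→2, 5→5, 6→4, 7→1]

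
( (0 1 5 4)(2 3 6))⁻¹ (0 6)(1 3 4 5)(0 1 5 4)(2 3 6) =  (0 4 5 6)(1 2)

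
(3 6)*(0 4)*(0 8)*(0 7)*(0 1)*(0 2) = (0 4 8 7 1 2)(3 6)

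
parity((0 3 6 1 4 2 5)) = even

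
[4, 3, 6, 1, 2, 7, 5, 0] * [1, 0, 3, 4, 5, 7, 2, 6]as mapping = [0→5, 1→4, 2→2, 3→0, 4→3, 5→6, 6→7, 7→1]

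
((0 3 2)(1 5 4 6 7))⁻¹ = (0 2 3)(1 7 6 4 5)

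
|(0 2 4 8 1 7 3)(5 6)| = 14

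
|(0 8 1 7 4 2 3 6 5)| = 9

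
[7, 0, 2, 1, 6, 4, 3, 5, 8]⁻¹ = [1, 3, 2, 6, 5, 7, 4, 0, 8]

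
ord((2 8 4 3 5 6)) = 6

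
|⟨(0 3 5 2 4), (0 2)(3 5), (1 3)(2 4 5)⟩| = 720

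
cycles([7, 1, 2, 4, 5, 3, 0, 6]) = (0 7 6)(3 4 5)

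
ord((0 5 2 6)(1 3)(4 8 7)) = 12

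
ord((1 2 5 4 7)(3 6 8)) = 15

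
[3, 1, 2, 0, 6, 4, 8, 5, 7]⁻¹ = [3, 1, 2, 0, 5, 7, 4, 8, 6]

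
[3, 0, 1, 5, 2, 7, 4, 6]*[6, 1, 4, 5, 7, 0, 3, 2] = [5, 6, 1, 0, 4, 2, 7, 3]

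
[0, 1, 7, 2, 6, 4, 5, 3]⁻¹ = [0, 1, 3, 7, 5, 6, 4, 2]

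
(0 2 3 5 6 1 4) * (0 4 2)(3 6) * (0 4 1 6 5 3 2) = (0 4 1)(2 5)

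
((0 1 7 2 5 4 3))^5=(0 4 2 1 3 5 7)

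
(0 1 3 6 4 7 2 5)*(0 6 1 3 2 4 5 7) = (0 3 1 2 7 4)(5 6)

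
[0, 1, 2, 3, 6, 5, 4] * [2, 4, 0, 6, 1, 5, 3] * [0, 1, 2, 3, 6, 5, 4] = [2, 6, 0, 4, 3, 5, 1]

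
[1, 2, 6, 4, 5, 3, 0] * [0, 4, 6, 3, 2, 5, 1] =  [4, 6, 1, 2, 5, 3, 0]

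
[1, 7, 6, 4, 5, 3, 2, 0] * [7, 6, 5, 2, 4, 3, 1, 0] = [6, 0, 1, 4, 3, 2, 5, 7]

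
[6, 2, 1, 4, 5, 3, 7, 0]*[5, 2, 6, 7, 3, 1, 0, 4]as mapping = [0→0, 1→6, 2→2, 3→3, 4→1, 5→7, 6→4, 7→5]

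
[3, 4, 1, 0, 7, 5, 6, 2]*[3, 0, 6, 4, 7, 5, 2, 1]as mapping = [0→4, 1→7, 2→0, 3→3, 4→1, 5→5, 6→2, 7→6]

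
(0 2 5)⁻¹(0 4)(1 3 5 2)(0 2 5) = (0 5 1 3)(2 4)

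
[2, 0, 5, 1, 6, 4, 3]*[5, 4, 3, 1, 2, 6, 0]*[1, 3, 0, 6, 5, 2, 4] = [6, 2, 4, 5, 1, 0, 3]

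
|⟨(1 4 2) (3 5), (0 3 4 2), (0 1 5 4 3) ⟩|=720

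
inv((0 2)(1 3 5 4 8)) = (0 2)(1 8 4 5 3)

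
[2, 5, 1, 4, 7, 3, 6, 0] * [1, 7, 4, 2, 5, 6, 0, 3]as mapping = [0→4, 1→6, 2→7, 3→5, 4→3, 5→2, 6→0, 7→1]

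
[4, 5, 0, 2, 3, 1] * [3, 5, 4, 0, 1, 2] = [1, 2, 3, 4, 0, 5]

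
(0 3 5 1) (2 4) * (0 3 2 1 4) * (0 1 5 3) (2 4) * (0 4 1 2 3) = (0 1 4 5 3) 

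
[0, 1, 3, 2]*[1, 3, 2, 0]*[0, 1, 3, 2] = [1, 2, 0, 3]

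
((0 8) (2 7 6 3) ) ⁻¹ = (0 8) (2 3 6 7) 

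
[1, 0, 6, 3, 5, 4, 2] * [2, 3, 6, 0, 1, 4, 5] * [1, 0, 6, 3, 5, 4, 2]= [3, 6, 4, 1, 5, 0, 2]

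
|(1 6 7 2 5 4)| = 6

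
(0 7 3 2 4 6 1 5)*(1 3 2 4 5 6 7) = (0 1 6 3 4 7 2 5)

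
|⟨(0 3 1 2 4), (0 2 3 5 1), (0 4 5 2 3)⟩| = 360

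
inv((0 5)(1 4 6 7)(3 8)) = (0 5)(1 7 6 4)(3 8)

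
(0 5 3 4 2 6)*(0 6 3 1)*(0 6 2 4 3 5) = (1 6 2 5)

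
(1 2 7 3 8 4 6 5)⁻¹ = (1 5 6 4 8 3 7 2)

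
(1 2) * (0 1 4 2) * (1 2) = (0 2 4 1)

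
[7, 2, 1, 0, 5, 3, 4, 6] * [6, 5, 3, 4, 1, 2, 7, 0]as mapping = [0→0, 1→3, 2→5, 3→6, 4→2, 5→4, 6→1, 7→7]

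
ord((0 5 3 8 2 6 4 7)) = 8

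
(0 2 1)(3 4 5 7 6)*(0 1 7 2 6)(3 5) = (0 6 5 2 7)(3 4)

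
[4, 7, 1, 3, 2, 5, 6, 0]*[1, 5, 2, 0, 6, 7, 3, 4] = [6, 4, 5, 0, 2, 7, 3, 1]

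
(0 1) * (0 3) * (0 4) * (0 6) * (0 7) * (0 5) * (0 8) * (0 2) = (0 1 3 4 6 7 5 8 2)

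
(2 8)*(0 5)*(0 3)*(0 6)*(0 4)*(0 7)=(0 5 3 6 4 7)(2 8)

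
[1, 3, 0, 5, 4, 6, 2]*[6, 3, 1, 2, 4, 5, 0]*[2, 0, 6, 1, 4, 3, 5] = [1, 6, 5, 3, 4, 2, 0]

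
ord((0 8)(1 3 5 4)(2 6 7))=12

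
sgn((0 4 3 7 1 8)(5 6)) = 1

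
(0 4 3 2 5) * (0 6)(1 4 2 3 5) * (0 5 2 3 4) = (0 3 4 2 1)(5 6)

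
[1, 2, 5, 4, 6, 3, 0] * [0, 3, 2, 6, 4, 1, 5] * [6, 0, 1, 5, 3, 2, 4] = [5, 1, 0, 3, 2, 4, 6]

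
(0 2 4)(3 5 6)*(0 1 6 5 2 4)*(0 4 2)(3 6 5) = (0 2 4 1 5 3)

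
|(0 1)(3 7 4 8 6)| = 10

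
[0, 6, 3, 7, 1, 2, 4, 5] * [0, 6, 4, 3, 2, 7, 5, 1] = [0, 5, 3, 1, 6, 4, 2, 7]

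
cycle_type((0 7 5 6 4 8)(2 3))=2.6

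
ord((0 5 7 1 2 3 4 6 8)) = 9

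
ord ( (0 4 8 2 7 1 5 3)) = 8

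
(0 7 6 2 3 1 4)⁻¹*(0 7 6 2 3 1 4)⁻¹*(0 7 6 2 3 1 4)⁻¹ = (0 3 7 1 6 4 2)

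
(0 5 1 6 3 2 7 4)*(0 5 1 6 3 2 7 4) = (0 1 3 7)(2 4 5 6)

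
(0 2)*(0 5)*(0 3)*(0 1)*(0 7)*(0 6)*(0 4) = (0 2 5 3 1 7 6 4)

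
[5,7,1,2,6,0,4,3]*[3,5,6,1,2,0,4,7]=[0,7,5,6,4,3,2,1]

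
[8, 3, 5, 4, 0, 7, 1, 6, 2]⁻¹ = [4, 6, 8, 1, 3, 2, 7, 5, 0]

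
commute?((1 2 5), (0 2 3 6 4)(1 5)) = no:(1 2 5) * (0 2 3 6 4)(1 5) = (0 2 1 3 6 4), (0 2 3 6 4)(1 5) * (1 2 5) = (0 5 2 3 6 4)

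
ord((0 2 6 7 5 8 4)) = 7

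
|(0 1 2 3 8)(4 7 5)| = 15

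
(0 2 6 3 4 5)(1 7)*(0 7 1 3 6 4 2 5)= (0 5 7 3 2 4)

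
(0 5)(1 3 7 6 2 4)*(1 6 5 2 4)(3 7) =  (0 2 1 7 5)(4 6)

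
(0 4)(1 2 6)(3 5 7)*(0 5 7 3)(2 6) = (0 4 5 3 7)(1 6)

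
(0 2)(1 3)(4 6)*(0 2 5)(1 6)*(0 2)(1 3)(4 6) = (0 5 2)(3 4)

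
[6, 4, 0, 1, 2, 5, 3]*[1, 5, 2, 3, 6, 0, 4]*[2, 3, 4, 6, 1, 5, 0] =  [1, 0, 3, 5, 4, 2, 6]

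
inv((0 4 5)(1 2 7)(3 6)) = (0 5 4)(1 7 2)(3 6)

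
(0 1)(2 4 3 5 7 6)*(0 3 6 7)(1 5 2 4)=(0 5)(1 3 2)(4 6)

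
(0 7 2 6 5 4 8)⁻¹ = (0 8 4 5 6 2 7)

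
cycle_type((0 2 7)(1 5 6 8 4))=3.5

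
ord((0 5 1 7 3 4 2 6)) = 8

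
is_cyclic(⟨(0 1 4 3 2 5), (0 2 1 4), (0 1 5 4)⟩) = no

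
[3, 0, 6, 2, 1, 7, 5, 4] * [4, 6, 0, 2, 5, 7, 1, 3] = [2, 4, 1, 0, 6, 3, 7, 5]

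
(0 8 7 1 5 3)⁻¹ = (0 3 5 1 7 8)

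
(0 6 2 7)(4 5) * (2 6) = (0 2 7)(4 5)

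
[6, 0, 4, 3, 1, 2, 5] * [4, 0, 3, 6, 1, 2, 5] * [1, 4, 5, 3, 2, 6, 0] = [6, 2, 4, 0, 1, 3, 5]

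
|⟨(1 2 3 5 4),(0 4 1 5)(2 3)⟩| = 360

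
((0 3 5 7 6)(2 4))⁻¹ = (0 6 7 5 3)(2 4)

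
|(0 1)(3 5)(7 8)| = 2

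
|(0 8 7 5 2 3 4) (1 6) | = 14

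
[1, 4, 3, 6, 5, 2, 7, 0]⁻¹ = [7, 0, 5, 2, 1, 4, 3, 6]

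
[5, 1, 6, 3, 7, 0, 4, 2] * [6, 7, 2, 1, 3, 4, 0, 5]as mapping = [0→4, 1→7, 2→0, 3→1, 4→5, 5→6, 6→3, 7→2]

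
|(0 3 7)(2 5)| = 6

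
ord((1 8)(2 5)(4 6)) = 2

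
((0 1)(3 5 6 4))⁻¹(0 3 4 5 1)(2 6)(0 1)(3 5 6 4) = (0 1 5 3 6)(2 4)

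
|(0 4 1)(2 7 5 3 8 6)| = 6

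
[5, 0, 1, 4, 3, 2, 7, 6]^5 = [5, 0, 1, 4, 3, 2, 7, 6]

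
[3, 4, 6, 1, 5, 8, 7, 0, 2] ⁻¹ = [7, 3, 8, 0, 1, 4, 2, 6, 5] 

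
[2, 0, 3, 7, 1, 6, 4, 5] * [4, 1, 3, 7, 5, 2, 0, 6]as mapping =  [0→3, 1→4, 2→7, 3→6, 4→1, 5→0, 6→5, 7→2]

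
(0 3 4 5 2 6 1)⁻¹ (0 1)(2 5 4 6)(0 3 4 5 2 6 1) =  (0 3)(1 6 2 5)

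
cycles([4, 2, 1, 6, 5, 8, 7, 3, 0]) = (0 4 5 8)(1 2)(3 6 7)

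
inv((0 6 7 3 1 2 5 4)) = (0 4 5 2 1 3 7 6)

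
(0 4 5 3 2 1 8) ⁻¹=(0 8 1 2 3 5 4) 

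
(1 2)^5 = (1 2)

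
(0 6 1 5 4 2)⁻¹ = (0 2 4 5 1 6)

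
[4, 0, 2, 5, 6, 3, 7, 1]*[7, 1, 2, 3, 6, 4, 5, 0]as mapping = [0→6, 1→7, 2→2, 3→4, 4→5, 5→3, 6→0, 7→1]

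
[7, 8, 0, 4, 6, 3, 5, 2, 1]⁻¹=[2, 8, 7, 5, 3, 6, 4, 0, 1]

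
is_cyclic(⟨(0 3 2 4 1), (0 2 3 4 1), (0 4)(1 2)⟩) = no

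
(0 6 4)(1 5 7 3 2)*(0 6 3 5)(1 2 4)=(0 3 4 6 1)(5 7)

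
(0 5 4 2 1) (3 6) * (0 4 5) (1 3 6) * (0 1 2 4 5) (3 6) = (0 1 5) (2 6 3) 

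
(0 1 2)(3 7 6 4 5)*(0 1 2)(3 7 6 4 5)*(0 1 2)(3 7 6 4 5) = (3 4 7 5 6)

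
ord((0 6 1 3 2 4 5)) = 7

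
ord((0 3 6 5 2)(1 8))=10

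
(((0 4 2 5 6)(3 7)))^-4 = (0 4 2 5 6)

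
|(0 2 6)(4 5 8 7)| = 12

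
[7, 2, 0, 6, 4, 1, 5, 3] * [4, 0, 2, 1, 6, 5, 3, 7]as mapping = [0→7, 1→2, 2→4, 3→3, 4→6, 5→0, 6→5, 7→1]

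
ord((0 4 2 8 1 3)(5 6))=6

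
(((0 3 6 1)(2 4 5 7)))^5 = (0 3 6 1)(2 4 5 7)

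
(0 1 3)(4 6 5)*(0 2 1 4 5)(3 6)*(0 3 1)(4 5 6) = (0 5 6 3 2)(1 4)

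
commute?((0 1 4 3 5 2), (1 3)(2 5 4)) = no:(0 1 4 3 5 2) * (1 3)(2 5 4) = (0 3 4 1 2), (1 3)(2 5 4) * (0 1 4 3 5 2) = (0 1 5 3 4)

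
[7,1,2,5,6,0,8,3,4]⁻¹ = [5,1,2,7,8,3,4,0,6]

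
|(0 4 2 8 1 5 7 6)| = 8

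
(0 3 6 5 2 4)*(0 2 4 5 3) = (2 5 4) (3 6) 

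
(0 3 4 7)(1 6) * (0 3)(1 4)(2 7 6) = (1 2 7 3)(4 6)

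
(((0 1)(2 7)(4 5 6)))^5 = (0 1)(2 7)(4 6 5)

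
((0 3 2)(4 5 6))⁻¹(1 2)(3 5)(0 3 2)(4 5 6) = (0 1)(2 6)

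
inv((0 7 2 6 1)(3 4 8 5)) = (0 1 6 2 7)(3 5 8 4)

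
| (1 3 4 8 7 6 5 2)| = 8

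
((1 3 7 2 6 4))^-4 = (1 7 6)(2 4 3)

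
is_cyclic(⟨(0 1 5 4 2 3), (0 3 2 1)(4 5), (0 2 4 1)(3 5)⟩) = no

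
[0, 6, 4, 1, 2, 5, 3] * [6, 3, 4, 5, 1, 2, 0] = [6, 0, 1, 3, 4, 2, 5]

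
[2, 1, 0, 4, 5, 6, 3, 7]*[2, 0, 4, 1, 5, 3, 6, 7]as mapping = [0→4, 1→0, 2→2, 3→5, 4→3, 5→6, 6→1, 7→7]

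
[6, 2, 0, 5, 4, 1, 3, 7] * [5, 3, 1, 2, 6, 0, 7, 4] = [7, 1, 5, 0, 6, 3, 2, 4]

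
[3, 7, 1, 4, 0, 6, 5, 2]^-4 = [4, 2, 7, 0, 3, 5, 6, 1]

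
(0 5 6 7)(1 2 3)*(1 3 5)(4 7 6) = (0 1 2 5 4 7)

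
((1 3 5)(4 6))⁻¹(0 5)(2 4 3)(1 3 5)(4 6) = (0 1)(2 6 5)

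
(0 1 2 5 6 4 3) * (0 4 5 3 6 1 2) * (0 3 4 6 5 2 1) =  (0 1 3 6 2 4 5)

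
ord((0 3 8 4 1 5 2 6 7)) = 9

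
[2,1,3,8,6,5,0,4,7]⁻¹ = [6,1,0,2,7,5,4,8,3]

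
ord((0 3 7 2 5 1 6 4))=8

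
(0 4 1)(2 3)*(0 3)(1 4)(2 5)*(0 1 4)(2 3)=(0 4)(1 2)(3 5)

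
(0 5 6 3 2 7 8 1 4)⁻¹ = (0 4 1 8 7 2 3 6 5)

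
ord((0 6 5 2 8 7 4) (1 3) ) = 14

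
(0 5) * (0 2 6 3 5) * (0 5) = (0 5 2 6 3)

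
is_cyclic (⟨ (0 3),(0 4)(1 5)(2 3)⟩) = no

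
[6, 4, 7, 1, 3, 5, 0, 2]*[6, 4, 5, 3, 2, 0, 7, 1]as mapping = [0→7, 1→2, 2→1, 3→4, 4→3, 5→0, 6→6, 7→5]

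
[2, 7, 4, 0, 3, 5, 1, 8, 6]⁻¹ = [3, 6, 0, 4, 2, 5, 8, 1, 7]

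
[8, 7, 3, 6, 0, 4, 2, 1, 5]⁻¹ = [4, 7, 6, 2, 5, 8, 3, 1, 0]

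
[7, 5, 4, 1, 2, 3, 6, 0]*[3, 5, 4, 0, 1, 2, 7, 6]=[6, 2, 1, 5, 4, 0, 7, 3]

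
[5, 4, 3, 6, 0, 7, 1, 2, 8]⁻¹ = [4, 6, 7, 2, 1, 0, 3, 5, 8]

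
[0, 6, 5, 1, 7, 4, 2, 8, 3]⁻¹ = [0, 3, 6, 8, 5, 2, 1, 4, 7]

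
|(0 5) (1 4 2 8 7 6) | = 6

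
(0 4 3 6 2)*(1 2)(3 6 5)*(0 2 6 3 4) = (1 6)(3 5 4)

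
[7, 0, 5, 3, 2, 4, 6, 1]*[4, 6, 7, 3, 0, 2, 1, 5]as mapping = [0→5, 1→4, 2→2, 3→3, 4→7, 5→0, 6→1, 7→6]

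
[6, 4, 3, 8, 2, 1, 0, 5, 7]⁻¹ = [6, 5, 4, 2, 1, 7, 0, 8, 3]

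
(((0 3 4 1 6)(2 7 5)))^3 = (0 1 3 6 4)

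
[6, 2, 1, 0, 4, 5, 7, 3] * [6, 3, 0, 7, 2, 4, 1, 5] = [1, 0, 3, 6, 2, 4, 5, 7]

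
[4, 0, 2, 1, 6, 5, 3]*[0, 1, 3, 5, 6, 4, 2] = [6, 0, 3, 1, 2, 4, 5]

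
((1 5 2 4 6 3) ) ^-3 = (1 4) (2 3) (5 6) 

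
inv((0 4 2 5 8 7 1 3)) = (0 3 1 7 8 5 2 4)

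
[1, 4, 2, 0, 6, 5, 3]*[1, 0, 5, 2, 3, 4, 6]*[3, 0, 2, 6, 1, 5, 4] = [3, 6, 5, 0, 4, 1, 2]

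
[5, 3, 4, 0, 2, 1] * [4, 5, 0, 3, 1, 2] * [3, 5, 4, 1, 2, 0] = [4, 1, 5, 2, 3, 0]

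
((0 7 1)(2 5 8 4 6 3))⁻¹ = (0 1 7)(2 3 6 4 8 5)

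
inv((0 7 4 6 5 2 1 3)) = (0 3 1 2 5 6 4 7)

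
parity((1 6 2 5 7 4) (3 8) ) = even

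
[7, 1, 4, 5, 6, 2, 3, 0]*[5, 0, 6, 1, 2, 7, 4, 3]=[3, 0, 2, 7, 4, 6, 1, 5]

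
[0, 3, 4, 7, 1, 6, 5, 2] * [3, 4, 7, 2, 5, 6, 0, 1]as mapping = [0→3, 1→2, 2→5, 3→1, 4→4, 5→0, 6→6, 7→7]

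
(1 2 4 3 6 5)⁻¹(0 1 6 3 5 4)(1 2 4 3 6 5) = (0 2 5 6 1 3)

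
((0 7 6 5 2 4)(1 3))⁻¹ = (0 4 2 5 6 7)(1 3)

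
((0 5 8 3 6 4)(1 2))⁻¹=(0 4 6 3 8 5)(1 2)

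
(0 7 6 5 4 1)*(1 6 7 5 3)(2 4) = (0 5 2 4 6 3 1)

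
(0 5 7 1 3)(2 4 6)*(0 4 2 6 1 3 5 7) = (0 7 3 4 1 5)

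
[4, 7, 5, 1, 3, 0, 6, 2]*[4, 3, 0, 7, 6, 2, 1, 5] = [6, 5, 2, 3, 7, 4, 1, 0]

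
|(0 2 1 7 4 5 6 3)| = 8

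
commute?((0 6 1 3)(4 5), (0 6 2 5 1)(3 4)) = no:(0 6 1 3)(4 5)*(0 6 2 5 1)(3 4) = (0 2 5 3 6)(1 4), (0 6 2 5 1)(3 4)*(0 6 1 3)(4 5) = (0 1 6 2 4)(3 5)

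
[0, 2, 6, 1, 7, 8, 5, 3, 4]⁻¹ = [0, 3, 1, 7, 8, 6, 2, 4, 5]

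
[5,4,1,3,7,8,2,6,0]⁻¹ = [8,2,6,3,1,0,7,4,5]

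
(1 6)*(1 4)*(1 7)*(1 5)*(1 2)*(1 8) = (1 6 4 7 5 2 8)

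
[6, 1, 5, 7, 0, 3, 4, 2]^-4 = [4, 1, 2, 3, 6, 5, 0, 7]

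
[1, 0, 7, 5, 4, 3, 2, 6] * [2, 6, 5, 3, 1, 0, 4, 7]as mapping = [0→6, 1→2, 2→7, 3→0, 4→1, 5→3, 6→5, 7→4]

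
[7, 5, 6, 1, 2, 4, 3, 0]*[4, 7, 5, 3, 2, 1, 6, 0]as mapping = [0→0, 1→1, 2→6, 3→7, 4→5, 5→2, 6→3, 7→4]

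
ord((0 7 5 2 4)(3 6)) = 10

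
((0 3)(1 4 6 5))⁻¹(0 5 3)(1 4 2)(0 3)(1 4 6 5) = (0 3 1)(2 4 6)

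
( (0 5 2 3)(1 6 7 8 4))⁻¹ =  (0 3 2 5)(1 4 8 7 6)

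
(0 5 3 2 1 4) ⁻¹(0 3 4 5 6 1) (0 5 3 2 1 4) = (0 3 6 4 5 2) 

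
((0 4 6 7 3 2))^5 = (0 2 3 7 6 4)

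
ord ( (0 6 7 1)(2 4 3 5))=4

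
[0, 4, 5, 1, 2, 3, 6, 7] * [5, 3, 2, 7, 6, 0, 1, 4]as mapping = [0→5, 1→6, 2→0, 3→3, 4→2, 5→7, 6→1, 7→4]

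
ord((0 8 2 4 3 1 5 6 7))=9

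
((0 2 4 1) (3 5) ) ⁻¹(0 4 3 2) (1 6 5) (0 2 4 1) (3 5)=(0 6 3) (1 5 4 2) 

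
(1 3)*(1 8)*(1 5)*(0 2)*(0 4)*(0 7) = (0 2 4 7)(1 3 8 5)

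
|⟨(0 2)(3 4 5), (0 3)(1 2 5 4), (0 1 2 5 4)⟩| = 720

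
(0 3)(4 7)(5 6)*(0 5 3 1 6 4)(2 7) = (0 1 6 3 5 4 2 7)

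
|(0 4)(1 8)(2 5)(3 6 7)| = 6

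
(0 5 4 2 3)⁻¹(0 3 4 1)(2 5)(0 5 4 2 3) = (0 2 1 5)(3 4)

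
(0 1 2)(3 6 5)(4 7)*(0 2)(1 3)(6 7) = (0 3 7 4 6 5 1)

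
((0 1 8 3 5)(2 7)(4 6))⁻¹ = (0 5 3 8 1)(2 7)(4 6)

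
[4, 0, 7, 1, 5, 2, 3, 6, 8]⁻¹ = [1, 3, 5, 6, 0, 4, 7, 2, 8]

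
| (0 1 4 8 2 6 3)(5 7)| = 14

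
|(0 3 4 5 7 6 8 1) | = 8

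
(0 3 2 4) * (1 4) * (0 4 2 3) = (1 2)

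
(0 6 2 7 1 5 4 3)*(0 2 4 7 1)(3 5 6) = (0 3 2 1 6 4 5 7)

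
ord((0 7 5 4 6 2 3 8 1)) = 9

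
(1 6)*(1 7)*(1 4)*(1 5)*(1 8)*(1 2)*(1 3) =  (1 6 7 4 5 8 2 3)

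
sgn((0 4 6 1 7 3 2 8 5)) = 1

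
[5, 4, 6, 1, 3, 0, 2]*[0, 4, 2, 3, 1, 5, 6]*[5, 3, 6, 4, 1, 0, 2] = [0, 3, 2, 1, 4, 5, 6]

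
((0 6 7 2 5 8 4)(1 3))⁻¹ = (0 4 8 5 2 7 6)(1 3)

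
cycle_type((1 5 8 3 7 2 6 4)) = 8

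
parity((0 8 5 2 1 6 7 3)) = odd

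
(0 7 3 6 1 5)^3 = (0 6)(1 7)(3 5)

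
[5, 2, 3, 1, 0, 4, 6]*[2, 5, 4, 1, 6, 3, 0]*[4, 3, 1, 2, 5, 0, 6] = [2, 5, 3, 0, 1, 6, 4]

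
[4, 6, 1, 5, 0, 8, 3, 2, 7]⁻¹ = [4, 2, 7, 6, 0, 3, 1, 8, 5]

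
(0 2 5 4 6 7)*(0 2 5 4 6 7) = (0 5 6)(2 4 7)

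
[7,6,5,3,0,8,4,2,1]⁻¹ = [4,8,7,3,6,2,1,0,5]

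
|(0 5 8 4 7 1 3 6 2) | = 9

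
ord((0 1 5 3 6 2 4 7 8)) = 9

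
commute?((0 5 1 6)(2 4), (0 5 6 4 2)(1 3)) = no:(0 5 1 6)(2 4)*(0 5 6 4 2)(1 3) = (0 6 5 3 1 4), (0 5 6 4 2)(1 3)*(0 5 1 6)(2 4) = (0 1 3 6 2 5)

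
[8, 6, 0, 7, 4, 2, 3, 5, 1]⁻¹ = [2, 8, 5, 6, 4, 7, 1, 3, 0]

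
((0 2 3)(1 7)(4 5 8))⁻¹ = (0 3 2)(1 7)(4 8 5)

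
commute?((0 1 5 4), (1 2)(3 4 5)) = no:(0 1 5 4)*(1 2)(3 4 5) = (0 2 1 3 4), (1 2)(3 4 5)*(0 1 5 4) = (0 1 2 5 3)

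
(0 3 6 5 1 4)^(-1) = (0 4 1 5 6 3)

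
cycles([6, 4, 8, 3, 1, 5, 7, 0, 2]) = (0 6 7)(1 4)(2 8)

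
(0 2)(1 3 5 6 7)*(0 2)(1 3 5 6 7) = (1 5 7 3 6)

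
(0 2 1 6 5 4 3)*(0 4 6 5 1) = (0 2)(1 5 6)(3 4)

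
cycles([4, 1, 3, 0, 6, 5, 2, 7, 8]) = (0 4 6 2 3)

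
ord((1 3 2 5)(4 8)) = 4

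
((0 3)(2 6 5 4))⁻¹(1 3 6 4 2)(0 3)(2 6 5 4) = (0 5 2 6 1)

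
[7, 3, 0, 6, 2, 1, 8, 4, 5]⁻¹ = [2, 5, 4, 1, 7, 8, 3, 0, 6]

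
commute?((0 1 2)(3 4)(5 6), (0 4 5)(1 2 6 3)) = no:(0 1 2)(3 4)(5 6)*(0 4 5)(1 2 6 3) = (0 2 4 1 6)(3 5), (0 4 5)(1 2 6 3)*(0 1 2)(3 4)(5 6) = (0 3 2 5 1)(4 6)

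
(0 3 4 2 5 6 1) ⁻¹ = (0 1 6 5 2 4 3) 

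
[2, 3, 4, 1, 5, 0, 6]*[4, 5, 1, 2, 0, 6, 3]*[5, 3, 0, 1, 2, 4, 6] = [3, 0, 5, 4, 6, 2, 1] 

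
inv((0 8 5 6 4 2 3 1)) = (0 1 3 2 4 6 5 8)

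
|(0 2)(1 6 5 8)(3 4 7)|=12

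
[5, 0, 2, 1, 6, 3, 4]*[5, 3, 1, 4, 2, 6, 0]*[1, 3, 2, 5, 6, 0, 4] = [4, 0, 3, 5, 1, 6, 2]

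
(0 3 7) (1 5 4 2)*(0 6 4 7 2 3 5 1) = (0 5 7 6 4 3 2) 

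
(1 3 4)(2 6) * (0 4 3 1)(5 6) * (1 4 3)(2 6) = (0 3 1 4)(2 5)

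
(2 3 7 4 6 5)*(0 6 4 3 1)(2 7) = (0 6 5 7 3 2 1)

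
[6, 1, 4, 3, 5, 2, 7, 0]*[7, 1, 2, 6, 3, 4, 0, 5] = [0, 1, 3, 6, 4, 2, 5, 7]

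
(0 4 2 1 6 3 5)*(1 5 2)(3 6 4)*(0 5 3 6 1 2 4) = (0 6 1)(2 3 4)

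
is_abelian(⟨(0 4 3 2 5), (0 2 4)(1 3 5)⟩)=no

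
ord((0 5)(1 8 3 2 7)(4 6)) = 10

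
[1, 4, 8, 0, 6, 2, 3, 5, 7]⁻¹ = [3, 0, 5, 6, 1, 7, 4, 8, 2]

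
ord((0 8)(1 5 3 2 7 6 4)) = 14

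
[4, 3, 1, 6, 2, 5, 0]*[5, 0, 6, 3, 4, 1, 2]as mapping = [0→4, 1→3, 2→0, 3→2, 4→6, 5→1, 6→5]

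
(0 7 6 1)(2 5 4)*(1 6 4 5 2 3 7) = (0 1)(3 7 4)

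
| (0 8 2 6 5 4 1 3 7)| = 9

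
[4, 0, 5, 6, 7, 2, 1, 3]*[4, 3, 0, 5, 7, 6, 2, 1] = [7, 4, 6, 2, 1, 0, 3, 5]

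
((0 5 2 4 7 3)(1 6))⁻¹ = (0 3 7 4 2 5)(1 6)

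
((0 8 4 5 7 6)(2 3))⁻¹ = (0 6 7 5 4 8)(2 3)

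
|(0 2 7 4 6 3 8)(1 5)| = 14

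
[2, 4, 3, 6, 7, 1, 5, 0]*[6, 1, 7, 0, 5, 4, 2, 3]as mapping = [0→7, 1→5, 2→0, 3→2, 4→3, 5→1, 6→4, 7→6]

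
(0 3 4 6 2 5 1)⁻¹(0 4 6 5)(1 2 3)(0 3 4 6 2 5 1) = (0 5 4)(1 3 6 2)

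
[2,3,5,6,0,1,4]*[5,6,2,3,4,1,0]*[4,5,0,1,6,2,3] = [0,1,5,4,2,3,6]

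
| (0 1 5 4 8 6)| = 6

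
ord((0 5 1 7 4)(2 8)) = 10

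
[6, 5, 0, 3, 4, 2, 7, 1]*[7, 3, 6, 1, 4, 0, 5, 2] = [5, 0, 7, 1, 4, 6, 2, 3]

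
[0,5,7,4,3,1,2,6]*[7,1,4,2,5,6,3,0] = [7,6,0,5,2,1,4,3]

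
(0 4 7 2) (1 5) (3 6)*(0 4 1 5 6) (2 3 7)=(0 1 6 7 3) (2 4) 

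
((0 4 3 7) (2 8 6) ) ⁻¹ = (0 7 3 4) (2 6 8) 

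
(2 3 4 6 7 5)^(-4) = (2 4 7)(3 6 5)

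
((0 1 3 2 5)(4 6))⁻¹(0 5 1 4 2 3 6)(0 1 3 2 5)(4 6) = (0 3 6 5 2 4 1)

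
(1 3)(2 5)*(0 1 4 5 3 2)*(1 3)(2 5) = (0 3 4 2 1 5)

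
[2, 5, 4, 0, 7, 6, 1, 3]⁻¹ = [3, 6, 0, 7, 2, 1, 5, 4]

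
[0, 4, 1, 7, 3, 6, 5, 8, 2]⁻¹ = [0, 2, 8, 4, 1, 6, 5, 3, 7]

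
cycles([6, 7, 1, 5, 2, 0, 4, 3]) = (0 6 4 2 1 7 3 5)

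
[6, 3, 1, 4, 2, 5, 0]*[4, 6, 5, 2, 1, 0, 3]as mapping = [0→3, 1→2, 2→6, 3→1, 4→5, 5→0, 6→4]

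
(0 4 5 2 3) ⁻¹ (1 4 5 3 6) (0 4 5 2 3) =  (0 6 1 5 2) 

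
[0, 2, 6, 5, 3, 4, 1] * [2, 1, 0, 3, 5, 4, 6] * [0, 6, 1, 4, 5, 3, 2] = [1, 0, 2, 5, 4, 3, 6]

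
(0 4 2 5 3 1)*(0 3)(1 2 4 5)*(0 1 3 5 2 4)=(0 2 3 4)(1 5)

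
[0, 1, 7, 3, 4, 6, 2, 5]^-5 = [0, 1, 6, 3, 4, 7, 5, 2]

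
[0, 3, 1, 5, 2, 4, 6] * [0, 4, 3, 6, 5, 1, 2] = [0, 6, 4, 1, 3, 5, 2]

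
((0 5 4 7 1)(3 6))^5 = (3 6)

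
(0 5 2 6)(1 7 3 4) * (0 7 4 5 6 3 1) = (0 6 7 1 4)(2 3 5)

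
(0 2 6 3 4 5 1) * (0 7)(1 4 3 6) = (0 2 1 7)(4 5)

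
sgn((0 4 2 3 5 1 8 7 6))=1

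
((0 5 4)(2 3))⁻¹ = (0 4 5)(2 3)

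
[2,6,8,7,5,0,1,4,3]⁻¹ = [5,6,0,8,7,4,1,3,2]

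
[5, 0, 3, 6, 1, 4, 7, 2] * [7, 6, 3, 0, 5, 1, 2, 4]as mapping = [0→1, 1→7, 2→0, 3→2, 4→6, 5→5, 6→4, 7→3]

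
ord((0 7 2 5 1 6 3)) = 7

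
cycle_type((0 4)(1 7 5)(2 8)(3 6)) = 2^3.3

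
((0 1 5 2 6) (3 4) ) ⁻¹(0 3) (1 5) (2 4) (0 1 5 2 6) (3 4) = (1 4) (2 5) (3 6) 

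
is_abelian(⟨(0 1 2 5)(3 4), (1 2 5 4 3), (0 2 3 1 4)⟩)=no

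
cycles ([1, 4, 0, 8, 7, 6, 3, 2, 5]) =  (0 1 4 7 2)(3 8 5 6)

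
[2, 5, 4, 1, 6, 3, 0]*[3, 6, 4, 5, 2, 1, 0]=[4, 1, 2, 6, 0, 5, 3]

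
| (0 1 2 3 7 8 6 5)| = 8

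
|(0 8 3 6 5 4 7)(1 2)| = 14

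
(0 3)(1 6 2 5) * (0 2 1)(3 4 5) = (0 4 5)(1 6)(2 3)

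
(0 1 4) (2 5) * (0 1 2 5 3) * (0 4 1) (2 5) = (0 5 2 3 4) 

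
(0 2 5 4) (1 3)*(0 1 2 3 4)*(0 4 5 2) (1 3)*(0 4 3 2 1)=(1 5 3 4 2) 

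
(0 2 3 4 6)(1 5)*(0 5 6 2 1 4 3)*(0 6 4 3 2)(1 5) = (0 5 3 2 6 1 4)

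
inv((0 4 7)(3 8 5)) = (0 7 4)(3 5 8)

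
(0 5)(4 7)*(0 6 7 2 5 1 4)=(0 1 4 2 5 6 7)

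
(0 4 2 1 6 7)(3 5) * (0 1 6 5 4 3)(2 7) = (0 3 4 7 1 5)(2 6)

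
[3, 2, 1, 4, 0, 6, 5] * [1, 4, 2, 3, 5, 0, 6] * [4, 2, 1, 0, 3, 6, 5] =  [0, 1, 3, 6, 2, 5, 4]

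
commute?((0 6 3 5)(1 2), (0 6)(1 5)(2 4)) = no:(0 6 3 5)(1 2)*(0 6)(1 5)(2 4) = (1 4 2 5 6 3), (0 6)(1 5)(2 4)*(0 6 3 5)(1 2) = (0 3 5 2 4 1)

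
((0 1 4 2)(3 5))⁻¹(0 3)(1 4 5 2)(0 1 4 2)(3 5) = (0 4 2 3)(1 5)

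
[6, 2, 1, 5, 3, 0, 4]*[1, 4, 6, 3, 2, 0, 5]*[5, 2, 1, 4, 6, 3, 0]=[3, 0, 6, 5, 4, 2, 1]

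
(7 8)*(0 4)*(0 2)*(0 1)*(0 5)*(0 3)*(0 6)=(0 4 2 1 5 3 6)(7 8)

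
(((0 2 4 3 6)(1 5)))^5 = (1 5)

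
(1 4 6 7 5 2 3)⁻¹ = (1 3 2 5 7 6 4)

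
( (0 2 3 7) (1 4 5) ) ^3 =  (0 7 3 2) 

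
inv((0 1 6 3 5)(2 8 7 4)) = (0 5 3 6 1)(2 4 7 8)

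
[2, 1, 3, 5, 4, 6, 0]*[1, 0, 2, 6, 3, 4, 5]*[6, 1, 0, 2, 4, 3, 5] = [0, 6, 5, 4, 2, 3, 1] 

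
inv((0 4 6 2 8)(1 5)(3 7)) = (0 8 2 6 4)(1 5)(3 7)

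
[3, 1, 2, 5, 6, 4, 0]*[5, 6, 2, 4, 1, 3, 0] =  [4, 6, 2, 3, 0, 1, 5]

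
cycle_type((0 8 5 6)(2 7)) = 2.4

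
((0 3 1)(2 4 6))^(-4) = (0 1 3)(2 6 4)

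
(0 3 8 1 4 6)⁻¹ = (0 6 4 1 8 3)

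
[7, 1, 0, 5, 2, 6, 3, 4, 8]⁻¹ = [2, 1, 4, 6, 7, 3, 5, 0, 8]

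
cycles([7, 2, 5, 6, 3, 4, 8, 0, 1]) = (0 7)(1 2 5 4 3 6 8)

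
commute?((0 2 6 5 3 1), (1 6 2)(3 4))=no:(0 2 6 5 3 1)*(1 6 2)(3 4)=(0 1)(3 6 5 4), (1 6 2)(3 4)*(0 2 6 5 3 1)=(0 2)(1 5 3 4)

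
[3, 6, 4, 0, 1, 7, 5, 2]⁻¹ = [3, 4, 7, 0, 2, 6, 1, 5]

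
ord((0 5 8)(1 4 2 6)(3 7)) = 12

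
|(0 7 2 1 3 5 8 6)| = 8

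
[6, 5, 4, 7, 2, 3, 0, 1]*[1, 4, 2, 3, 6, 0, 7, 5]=[7, 0, 6, 5, 2, 3, 1, 4]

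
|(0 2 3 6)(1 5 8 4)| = 4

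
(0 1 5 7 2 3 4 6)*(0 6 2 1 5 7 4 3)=(0 5 4 2)(1 7)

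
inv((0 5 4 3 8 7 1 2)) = (0 2 1 7 8 3 4 5)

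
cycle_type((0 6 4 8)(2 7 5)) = 3.4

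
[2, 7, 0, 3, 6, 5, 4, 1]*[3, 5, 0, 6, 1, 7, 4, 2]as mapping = [0→0, 1→2, 2→3, 3→6, 4→4, 5→7, 6→1, 7→5]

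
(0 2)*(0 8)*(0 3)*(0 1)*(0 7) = (0 2 8 3 1 7)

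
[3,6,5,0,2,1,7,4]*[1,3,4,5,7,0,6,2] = [5,6,0,1,4,3,2,7]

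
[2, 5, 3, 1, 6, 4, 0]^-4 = [1, 6, 5, 4, 2, 0, 3]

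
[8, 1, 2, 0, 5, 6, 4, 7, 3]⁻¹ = [3, 1, 2, 8, 6, 4, 5, 7, 0]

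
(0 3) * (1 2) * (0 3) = (1 2)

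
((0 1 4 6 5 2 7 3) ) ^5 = (0 2 4 3 5 1 7 6) 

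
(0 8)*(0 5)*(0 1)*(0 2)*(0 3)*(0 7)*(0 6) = (0 8 5 1 2 3 7 6)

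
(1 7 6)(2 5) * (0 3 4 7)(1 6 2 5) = (0 3 4 7 2 1)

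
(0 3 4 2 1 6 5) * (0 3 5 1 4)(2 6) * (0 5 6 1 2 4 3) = (0 6 2 3 5)(1 4)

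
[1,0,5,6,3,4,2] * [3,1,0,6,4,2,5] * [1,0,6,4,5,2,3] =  [0,4,6,2,3,5,1]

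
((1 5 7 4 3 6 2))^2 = (1 7 3 2 5 4 6)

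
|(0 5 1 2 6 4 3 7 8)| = 9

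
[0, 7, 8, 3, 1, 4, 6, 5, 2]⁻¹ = [0, 4, 8, 3, 5, 7, 6, 1, 2]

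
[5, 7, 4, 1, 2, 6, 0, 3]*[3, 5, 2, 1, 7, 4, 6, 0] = [4, 0, 7, 5, 2, 6, 3, 1]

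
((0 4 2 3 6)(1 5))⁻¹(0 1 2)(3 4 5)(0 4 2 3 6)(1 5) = (1 6 2)(3 4 5)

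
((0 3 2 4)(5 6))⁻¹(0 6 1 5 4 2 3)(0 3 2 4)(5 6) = (0 4 2 3 5 1 6)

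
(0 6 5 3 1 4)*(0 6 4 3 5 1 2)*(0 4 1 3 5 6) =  (0 1 5 6 3 2 4)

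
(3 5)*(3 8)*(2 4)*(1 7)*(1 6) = (1 7 6)(2 4)(3 5 8)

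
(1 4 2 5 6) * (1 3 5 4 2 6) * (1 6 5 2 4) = (1 4 5 6 3 2)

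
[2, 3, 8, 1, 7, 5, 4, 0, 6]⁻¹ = [7, 3, 0, 1, 6, 5, 8, 4, 2]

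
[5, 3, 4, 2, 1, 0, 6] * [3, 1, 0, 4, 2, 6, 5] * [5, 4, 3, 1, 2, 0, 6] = [6, 2, 3, 5, 4, 1, 0]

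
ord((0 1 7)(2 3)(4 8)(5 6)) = 6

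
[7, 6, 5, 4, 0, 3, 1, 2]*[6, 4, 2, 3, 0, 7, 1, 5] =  [5, 1, 7, 0, 6, 3, 4, 2]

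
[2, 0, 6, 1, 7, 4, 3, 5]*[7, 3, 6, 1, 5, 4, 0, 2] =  [6, 7, 0, 3, 2, 5, 1, 4]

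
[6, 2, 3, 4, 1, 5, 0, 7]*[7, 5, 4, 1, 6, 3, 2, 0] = [2, 4, 1, 6, 5, 3, 7, 0]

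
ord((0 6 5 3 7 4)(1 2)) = 6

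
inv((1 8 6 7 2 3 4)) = (1 4 3 2 7 6 8)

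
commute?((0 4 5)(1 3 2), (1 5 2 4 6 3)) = no:(0 4 5)(1 3 2) * (1 5 2 4 6 3) = (0 6 3 4 2 5), (1 5 2 4 6 3) * (0 4 5)(1 3 2) = (0 4 6 2 5 1)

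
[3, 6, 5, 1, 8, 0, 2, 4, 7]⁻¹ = [5, 3, 6, 0, 7, 2, 1, 8, 4]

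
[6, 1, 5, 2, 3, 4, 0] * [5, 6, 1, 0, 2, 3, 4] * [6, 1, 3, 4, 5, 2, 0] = [5, 0, 4, 1, 6, 3, 2]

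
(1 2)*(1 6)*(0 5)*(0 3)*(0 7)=(0 5 3 7)(1 2 6)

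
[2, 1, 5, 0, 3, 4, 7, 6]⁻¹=[3, 1, 0, 4, 5, 2, 7, 6]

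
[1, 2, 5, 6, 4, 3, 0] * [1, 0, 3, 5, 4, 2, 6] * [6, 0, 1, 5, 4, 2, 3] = [6, 5, 1, 3, 4, 2, 0]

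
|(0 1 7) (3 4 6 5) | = 12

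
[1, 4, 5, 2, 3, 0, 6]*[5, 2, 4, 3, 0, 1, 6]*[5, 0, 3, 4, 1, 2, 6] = [3, 5, 0, 1, 4, 2, 6]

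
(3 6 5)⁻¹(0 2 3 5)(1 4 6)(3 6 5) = (0 2 6 3)(1 4 5)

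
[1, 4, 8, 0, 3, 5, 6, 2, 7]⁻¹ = [3, 0, 7, 4, 1, 5, 6, 8, 2]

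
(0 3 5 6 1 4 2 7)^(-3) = (0 4 5 7 1 3 2 6)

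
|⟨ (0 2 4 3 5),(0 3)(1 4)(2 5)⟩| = 120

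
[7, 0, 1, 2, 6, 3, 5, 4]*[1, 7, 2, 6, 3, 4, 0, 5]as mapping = [0→5, 1→1, 2→7, 3→2, 4→0, 5→6, 6→4, 7→3]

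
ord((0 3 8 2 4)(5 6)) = 10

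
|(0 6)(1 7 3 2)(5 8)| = 4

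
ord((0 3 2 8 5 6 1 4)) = 8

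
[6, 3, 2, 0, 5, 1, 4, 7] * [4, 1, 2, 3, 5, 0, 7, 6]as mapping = [0→7, 1→3, 2→2, 3→4, 4→0, 5→1, 6→5, 7→6]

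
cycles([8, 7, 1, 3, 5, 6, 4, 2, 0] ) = (0 8)(1 7 2)(4 5 6)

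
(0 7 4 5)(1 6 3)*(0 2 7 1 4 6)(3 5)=(0 1)(2 7 6 5)(3 4)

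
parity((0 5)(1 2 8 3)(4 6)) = odd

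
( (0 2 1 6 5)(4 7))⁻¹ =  (0 5 6 1 2)(4 7)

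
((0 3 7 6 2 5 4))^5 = (0 5 6 3 4 2 7)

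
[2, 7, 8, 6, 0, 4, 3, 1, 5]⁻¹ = [4, 7, 0, 6, 5, 8, 3, 1, 2]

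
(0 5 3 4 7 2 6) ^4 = (0 7 5 2 3 6 4) 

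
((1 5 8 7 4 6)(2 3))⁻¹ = (1 6 4 7 8 5)(2 3)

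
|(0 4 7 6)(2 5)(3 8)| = 4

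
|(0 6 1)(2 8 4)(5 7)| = 6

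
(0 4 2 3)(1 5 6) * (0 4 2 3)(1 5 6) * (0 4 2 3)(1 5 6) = (0 3 2 4)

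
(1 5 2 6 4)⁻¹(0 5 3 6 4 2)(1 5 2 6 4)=(0 2 3 4 1 6)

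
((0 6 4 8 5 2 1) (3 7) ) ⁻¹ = (0 1 2 5 8 4 6) (3 7) 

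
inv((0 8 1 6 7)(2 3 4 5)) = (0 7 6 1 8)(2 5 4 3)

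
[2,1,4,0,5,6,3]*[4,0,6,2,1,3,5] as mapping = [0→6,1→0,2→1,3→4,4→3,5→5,6→2] 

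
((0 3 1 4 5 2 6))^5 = (0 2 4 3 6 5 1)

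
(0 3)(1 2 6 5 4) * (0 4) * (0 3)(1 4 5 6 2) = (3 5)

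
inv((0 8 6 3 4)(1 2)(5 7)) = (0 4 3 6 8)(1 2)(5 7)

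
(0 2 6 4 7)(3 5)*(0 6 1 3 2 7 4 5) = (0 7 6 5 2 1 3)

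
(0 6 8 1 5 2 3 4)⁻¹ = (0 4 3 2 5 1 8 6)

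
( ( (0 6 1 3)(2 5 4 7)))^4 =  ()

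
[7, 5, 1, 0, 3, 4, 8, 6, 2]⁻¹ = [3, 2, 8, 4, 5, 1, 7, 0, 6]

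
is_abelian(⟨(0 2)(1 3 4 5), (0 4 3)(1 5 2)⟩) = no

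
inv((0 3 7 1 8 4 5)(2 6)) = (0 5 4 8 1 7 3)(2 6)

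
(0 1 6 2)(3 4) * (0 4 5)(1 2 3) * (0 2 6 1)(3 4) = (0 6 4)(2 3 5)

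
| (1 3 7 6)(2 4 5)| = 12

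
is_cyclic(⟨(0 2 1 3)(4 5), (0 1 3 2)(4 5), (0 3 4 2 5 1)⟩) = no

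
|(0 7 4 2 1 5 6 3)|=8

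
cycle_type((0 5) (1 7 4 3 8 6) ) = 2.6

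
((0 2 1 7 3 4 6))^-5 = (0 1 3 6 2 7 4)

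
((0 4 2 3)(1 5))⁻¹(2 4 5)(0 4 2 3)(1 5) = (1 3 2)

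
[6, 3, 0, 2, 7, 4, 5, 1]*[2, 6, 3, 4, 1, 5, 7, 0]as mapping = [0→7, 1→4, 2→2, 3→3, 4→0, 5→1, 6→5, 7→6]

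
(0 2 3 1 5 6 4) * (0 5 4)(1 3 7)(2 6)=(0 6)(1 4 5 2 7)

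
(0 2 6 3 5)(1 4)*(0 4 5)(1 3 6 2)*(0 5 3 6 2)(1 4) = (0 4 6 2)(1 3 5)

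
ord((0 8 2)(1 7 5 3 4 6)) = 6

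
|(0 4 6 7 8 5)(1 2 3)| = 6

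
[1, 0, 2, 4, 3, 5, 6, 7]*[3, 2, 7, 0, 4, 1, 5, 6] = [2, 3, 7, 4, 0, 1, 5, 6]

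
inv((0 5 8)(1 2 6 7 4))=(0 8 5)(1 4 7 6 2)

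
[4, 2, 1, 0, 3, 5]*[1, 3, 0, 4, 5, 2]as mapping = [0→5, 1→0, 2→3, 3→1, 4→4, 5→2]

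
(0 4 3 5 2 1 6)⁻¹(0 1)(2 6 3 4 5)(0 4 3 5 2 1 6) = (0 5 3 2 1)(4 6)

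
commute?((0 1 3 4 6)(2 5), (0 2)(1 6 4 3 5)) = no:(0 1 3 4 6)(2 5)*(0 2)(1 6 4 3 5) = (0 6 2 1 5), (0 2)(1 6 4 3 5)*(0 1 3 4 6)(2 5) = (0 5 3 2 1)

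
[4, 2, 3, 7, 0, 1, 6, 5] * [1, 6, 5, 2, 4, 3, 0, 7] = [4, 5, 2, 7, 1, 6, 0, 3]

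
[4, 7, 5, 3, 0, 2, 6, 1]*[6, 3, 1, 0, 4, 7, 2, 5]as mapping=[0→4, 1→5, 2→7, 3→0, 4→6, 5→1, 6→2, 7→3]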